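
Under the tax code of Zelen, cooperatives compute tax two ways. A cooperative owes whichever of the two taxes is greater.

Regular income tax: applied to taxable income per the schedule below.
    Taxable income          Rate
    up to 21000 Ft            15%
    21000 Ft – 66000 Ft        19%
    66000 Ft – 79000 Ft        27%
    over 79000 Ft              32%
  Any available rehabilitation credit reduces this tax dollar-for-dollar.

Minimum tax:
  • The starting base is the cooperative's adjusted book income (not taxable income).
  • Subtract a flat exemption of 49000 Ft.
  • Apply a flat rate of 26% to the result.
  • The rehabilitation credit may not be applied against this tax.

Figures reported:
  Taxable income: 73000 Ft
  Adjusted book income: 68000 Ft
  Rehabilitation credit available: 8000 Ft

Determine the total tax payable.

5590 Ft

Minimum tax:
  Base (adjusted book income): 68000 Ft
  Less exemption 49000 Ft → base 19000 Ft
  19000 Ft × 26% = 4940 Ft

Regular income tax:
  21000 Ft × 15% = 3150 Ft
  45000 Ft × 19% = 8550 Ft
  7000 Ft × 27% = 1890 Ft
  → 13590 Ft
  Less rehabilitation credit 8000 Ft → 5590 Ft

5590 Ft > 4940 Ft, so the regular income tax governs.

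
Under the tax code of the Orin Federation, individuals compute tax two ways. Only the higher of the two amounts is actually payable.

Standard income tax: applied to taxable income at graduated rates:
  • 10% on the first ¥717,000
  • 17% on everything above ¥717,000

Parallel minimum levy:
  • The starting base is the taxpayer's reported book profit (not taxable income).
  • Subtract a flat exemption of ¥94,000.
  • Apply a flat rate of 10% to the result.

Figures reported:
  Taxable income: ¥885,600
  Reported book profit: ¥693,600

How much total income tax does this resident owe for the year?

Parallel minimum levy:
  Base (reported book profit): ¥693,600
  Less exemption ¥94,000 → base ¥599,600
  ¥599,600 × 10% = ¥59,960

Standard income tax:
  ¥717,000 × 10% = ¥71,700
  ¥168,600 × 17% = ¥28,662
  → ¥100,362

¥100,362 > ¥59,960, so the standard income tax governs.

¥100,362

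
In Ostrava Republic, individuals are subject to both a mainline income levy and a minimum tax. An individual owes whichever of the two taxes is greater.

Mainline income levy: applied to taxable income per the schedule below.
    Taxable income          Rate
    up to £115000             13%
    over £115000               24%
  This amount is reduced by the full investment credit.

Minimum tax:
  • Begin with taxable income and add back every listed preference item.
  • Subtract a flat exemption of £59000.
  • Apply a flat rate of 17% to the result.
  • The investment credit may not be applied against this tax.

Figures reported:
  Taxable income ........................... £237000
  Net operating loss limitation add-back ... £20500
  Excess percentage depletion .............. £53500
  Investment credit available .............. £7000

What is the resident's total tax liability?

Mainline income levy:
  £115000 × 13% = £14950
  £122000 × 24% = £29280
  → £44230
  Less investment credit £7000 → £37230

Minimum tax:
  Adjusted income: £237000 + £20500 + £53500 = £311000
  Less exemption £59000 → base £252000
  £252000 × 17% = £42840

£42840 > £37230, so the minimum tax is the binding amount.

£42840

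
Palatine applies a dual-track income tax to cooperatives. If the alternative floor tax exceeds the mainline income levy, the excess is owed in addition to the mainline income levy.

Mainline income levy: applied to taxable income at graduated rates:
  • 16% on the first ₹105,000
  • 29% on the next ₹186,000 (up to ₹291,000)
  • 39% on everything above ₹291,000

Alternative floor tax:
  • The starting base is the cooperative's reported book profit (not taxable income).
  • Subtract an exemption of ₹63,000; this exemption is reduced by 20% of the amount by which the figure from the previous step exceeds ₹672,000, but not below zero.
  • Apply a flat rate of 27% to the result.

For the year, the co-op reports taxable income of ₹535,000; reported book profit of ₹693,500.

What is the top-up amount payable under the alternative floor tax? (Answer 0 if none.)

Alternative floor tax:
  Base (reported book profit): ₹693,500
  Exemption: ₹63,000 − 20% × (₹693,500 − ₹672,000) = ₹63,000 − ₹4,300 = ₹58,700
  Base: ₹693,500 − ₹58,700 = ₹634,800
  ₹634,800 × 27% = ₹171,396

Mainline income levy:
  ₹105,000 × 16% = ₹16,800
  ₹186,000 × 29% = ₹53,940
  ₹244,000 × 39% = ₹95,160
  → ₹165,900

Excess of alternative floor tax over mainline income levy: ₹171,396 − ₹165,900 = ₹5,496.

₹5,496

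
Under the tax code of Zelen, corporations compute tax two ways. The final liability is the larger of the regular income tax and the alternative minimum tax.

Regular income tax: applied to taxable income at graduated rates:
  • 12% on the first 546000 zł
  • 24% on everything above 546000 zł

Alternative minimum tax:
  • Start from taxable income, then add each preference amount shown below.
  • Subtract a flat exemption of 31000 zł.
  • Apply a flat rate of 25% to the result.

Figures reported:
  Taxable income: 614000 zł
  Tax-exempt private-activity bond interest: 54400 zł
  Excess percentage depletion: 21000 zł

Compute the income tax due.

Alternative minimum tax:
  Adjusted income: 614000 zł + 54400 zł + 21000 zł = 689400 zł
  Less exemption 31000 zł → base 658400 zł
  658400 zł × 25% = 164600 zł

Regular income tax:
  546000 zł × 12% = 65520 zł
  68000 zł × 24% = 16320 zł
  → 81840 zł

164600 zł > 81840 zł, so the alternative minimum tax is the binding amount.

164600 zł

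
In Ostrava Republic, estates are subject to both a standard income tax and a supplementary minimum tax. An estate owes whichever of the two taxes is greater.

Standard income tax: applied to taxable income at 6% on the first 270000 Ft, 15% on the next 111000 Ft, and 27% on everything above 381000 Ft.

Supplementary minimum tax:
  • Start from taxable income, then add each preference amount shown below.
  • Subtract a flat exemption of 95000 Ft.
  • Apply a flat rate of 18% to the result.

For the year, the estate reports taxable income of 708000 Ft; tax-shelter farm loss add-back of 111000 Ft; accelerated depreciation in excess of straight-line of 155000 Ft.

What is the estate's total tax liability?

158220 Ft

Standard income tax:
  270000 Ft × 6% = 16200 Ft
  111000 Ft × 15% = 16650 Ft
  327000 Ft × 27% = 88290 Ft
  → 121140 Ft

Supplementary minimum tax:
  Adjusted income: 708000 Ft + 111000 Ft + 155000 Ft = 974000 Ft
  Less exemption 95000 Ft → base 879000 Ft
  879000 Ft × 18% = 158220 Ft

158220 Ft > 121140 Ft, so the supplementary minimum tax is the binding amount.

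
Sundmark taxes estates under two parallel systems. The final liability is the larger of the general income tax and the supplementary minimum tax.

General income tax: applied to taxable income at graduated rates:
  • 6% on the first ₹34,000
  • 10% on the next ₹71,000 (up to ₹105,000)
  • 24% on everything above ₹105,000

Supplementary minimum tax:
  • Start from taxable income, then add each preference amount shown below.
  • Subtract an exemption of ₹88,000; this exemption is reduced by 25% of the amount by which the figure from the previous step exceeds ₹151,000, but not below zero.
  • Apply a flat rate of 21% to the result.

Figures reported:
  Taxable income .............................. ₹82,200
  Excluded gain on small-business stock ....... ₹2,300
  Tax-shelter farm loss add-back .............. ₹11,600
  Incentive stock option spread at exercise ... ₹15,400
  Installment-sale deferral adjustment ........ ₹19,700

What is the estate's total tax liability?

General income tax:
  ₹34,000 × 6% = ₹2,040
  ₹48,200 × 10% = ₹4,820
  → ₹6,860

Supplementary minimum tax:
  Adjusted income: ₹82,200 + ₹2,300 + ₹11,600 + ₹15,400 + ₹19,700 = ₹131,200
  Exemption: ₹131,200 ≤ ₹151,000, so full ₹88,000 applies
  Base: ₹131,200 − ₹88,000 = ₹43,200
  ₹43,200 × 21% = ₹9,072

₹9,072 > ₹6,860, so the supplementary minimum tax is the binding amount.

₹9,072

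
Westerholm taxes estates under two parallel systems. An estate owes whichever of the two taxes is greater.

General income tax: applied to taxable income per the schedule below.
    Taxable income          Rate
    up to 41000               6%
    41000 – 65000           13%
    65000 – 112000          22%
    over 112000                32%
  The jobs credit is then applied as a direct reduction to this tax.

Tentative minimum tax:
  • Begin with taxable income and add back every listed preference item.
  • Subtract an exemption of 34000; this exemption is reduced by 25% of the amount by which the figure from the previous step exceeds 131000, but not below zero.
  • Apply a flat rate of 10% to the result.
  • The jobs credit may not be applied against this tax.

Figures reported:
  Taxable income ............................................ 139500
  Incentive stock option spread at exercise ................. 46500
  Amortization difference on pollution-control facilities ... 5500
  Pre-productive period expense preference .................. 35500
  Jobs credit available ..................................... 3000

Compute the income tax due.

General income tax:
  41000 × 6% = 2460
  24000 × 13% = 3120
  47000 × 22% = 10340
  27500 × 32% = 8800
  → 24720
  Less jobs credit 3000 → 21720

Tentative minimum tax:
  Adjusted income: 139500 + 46500 + 5500 + 35500 = 227000
  Exemption: 34000 − 25% × (227000 − 131000) = 34000 − 24000 = 10000
  Base: 227000 − 10000 = 217000
  217000 × 10% = 21700

21720 > 21700, so the general income tax governs.

21720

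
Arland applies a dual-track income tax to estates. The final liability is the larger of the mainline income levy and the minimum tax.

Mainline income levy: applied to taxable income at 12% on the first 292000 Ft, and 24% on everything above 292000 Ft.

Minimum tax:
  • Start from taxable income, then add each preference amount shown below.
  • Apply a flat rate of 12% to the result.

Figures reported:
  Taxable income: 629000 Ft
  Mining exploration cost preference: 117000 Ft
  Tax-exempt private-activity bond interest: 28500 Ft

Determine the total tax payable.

Mainline income levy:
  292000 Ft × 12% = 35040 Ft
  337000 Ft × 24% = 80880 Ft
  → 115920 Ft

Minimum tax:
  Adjusted income: 629000 Ft + 117000 Ft + 28500 Ft = 774500 Ft
  774500 Ft × 12% = 92940 Ft

115920 Ft > 92940 Ft, so the mainline income levy governs.

115920 Ft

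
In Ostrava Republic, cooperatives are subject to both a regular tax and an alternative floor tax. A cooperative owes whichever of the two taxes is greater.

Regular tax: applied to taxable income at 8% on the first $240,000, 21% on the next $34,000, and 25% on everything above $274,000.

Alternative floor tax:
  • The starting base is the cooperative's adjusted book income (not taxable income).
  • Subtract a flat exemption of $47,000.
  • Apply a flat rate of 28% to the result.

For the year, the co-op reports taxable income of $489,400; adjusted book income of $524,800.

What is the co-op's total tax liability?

$133,784

Alternative floor tax:
  Base (adjusted book income): $524,800
  Less exemption $47,000 → base $477,800
  $477,800 × 28% = $133,784

Regular tax:
  $240,000 × 8% = $19,200
  $34,000 × 21% = $7,140
  $215,400 × 25% = $53,850
  → $80,190

$133,784 > $80,190, so the alternative floor tax is the binding amount.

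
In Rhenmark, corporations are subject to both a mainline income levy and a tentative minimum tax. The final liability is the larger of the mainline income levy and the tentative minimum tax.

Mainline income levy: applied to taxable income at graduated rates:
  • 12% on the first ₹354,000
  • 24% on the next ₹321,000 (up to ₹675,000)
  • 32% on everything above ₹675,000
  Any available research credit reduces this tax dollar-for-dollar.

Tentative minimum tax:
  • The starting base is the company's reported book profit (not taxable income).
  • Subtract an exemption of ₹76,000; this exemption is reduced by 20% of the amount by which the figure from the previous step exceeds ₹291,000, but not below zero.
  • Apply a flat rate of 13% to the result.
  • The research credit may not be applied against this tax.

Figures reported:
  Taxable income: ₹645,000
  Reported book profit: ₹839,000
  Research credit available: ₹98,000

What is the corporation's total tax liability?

Mainline income levy:
  ₹354,000 × 12% = ₹42,480
  ₹291,000 × 24% = ₹69,840
  → ₹112,320
  Less research credit ₹98,000 → ₹14,320

Tentative minimum tax:
  Base (reported book profit): ₹839,000
  Exemption: 20% × (₹839,000 − ₹291,000) = ₹109,600 ≥ ₹76,000, so the exemption is fully phased out
  Base: ₹839,000 − ₹0 = ₹839,000
  ₹839,000 × 13% = ₹109,070

₹109,070 > ₹14,320, so the tentative minimum tax is the binding amount.

₹109,070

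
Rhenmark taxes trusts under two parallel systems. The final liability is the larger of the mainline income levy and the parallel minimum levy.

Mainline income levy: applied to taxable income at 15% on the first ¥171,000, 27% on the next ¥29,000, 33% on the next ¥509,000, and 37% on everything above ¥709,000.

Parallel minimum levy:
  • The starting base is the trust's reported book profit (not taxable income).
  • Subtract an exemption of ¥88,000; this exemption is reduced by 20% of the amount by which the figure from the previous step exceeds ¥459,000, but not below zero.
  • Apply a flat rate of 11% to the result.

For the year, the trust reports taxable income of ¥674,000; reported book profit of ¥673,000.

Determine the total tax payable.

Mainline income levy:
  ¥171,000 × 15% = ¥25,650
  ¥29,000 × 27% = ¥7,830
  ¥474,000 × 33% = ¥156,420
  → ¥189,900

Parallel minimum levy:
  Base (reported book profit): ¥673,000
  Exemption: ¥88,000 − 20% × (¥673,000 − ¥459,000) = ¥88,000 − ¥42,800 = ¥45,200
  Base: ¥673,000 − ¥45,200 = ¥627,800
  ¥627,800 × 11% = ¥69,058

¥189,900 > ¥69,058, so the mainline income levy governs.

¥189,900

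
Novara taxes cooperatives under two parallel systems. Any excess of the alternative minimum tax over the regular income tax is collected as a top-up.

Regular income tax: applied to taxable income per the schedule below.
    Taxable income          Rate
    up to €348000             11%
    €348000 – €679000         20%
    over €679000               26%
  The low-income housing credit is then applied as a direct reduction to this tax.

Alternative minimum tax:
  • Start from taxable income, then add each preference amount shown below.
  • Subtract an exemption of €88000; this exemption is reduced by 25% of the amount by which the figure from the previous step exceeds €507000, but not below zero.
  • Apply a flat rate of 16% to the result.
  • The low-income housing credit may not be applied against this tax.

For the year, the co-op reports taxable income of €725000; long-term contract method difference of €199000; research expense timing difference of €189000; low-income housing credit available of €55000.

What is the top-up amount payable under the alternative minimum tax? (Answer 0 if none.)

€116640

Regular income tax:
  €348000 × 11% = €38280
  €331000 × 20% = €66200
  €46000 × 26% = €11960
  → €116440
  Less low-income housing credit €55000 → €61440

Alternative minimum tax:
  Adjusted income: €725000 + €199000 + €189000 = €1113000
  Exemption: 25% × (€1113000 − €507000) = €151500 ≥ €88000, so the exemption is fully phased out
  Base: €1113000 − €0 = €1113000
  €1113000 × 16% = €178080

Excess of alternative minimum tax over regular income tax: €178080 − €61440 = €116640.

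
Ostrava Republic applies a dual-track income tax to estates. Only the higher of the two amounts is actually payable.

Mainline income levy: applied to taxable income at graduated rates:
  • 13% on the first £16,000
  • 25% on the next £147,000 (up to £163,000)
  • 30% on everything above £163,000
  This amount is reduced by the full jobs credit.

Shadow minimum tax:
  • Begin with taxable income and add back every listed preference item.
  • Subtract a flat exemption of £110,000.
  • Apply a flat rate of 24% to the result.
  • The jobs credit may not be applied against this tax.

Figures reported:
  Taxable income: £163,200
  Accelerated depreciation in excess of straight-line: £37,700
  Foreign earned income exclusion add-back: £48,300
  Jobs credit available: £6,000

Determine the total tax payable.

£33,408

Mainline income levy:
  £16,000 × 13% = £2,080
  £147,000 × 25% = £36,750
  £200 × 30% = £60
  → £38,890
  Less jobs credit £6,000 → £32,890

Shadow minimum tax:
  Adjusted income: £163,200 + £37,700 + £48,300 = £249,200
  Less exemption £110,000 → base £139,200
  £139,200 × 24% = £33,408

£33,408 > £32,890, so the shadow minimum tax is the binding amount.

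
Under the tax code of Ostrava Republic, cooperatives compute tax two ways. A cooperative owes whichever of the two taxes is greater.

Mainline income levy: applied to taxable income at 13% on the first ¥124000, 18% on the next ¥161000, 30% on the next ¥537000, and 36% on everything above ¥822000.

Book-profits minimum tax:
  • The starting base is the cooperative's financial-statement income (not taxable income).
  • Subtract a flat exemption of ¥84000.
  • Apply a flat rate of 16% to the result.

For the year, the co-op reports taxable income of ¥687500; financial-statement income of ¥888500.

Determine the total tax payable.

Mainline income levy:
  ¥124000 × 13% = ¥16120
  ¥161000 × 18% = ¥28980
  ¥402500 × 30% = ¥120750
  → ¥165850

Book-profits minimum tax:
  Base (financial-statement income): ¥888500
  Less exemption ¥84000 → base ¥804500
  ¥804500 × 16% = ¥128720

¥165850 > ¥128720, so the mainline income levy governs.

¥165850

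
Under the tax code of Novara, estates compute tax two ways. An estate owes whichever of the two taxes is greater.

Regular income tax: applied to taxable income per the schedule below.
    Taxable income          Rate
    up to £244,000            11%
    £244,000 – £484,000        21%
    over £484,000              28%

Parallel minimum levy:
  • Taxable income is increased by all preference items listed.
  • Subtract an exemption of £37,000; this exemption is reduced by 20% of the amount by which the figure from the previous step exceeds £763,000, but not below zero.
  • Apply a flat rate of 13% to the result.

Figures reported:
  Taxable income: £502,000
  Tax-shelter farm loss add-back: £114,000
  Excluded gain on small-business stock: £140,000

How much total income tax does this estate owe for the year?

£93,470

Regular income tax:
  £244,000 × 11% = £26,840
  £240,000 × 21% = £50,400
  £18,000 × 28% = £5,040
  → £82,280

Parallel minimum levy:
  Adjusted income: £502,000 + £114,000 + £140,000 = £756,000
  Exemption: £756,000 ≤ £763,000, so full £37,000 applies
  Base: £756,000 − £37,000 = £719,000
  £719,000 × 13% = £93,470

£93,470 > £82,280, so the parallel minimum levy is the binding amount.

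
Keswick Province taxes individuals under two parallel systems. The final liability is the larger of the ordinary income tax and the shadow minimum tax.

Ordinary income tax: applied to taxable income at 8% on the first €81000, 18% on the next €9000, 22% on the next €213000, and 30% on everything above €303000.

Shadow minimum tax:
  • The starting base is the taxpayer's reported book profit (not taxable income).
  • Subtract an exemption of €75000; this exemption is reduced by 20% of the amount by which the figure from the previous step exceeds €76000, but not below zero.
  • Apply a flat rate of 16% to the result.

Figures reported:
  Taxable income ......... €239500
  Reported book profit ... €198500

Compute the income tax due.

Shadow minimum tax:
  Base (reported book profit): €198500
  Exemption: €75000 − 20% × (€198500 − €76000) = €75000 − €24500 = €50500
  Base: €198500 − €50500 = €148000
  €148000 × 16% = €23680

Ordinary income tax:
  €81000 × 8% = €6480
  €9000 × 18% = €1620
  €149500 × 22% = €32890
  → €40990

€40990 > €23680, so the ordinary income tax governs.

€40990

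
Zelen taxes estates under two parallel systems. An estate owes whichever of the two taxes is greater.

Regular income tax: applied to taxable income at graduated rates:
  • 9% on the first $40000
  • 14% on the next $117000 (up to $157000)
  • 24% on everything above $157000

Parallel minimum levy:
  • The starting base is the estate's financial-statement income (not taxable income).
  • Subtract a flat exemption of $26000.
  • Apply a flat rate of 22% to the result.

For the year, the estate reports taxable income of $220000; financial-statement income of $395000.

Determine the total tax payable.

$81180

Regular income tax:
  $40000 × 9% = $3600
  $117000 × 14% = $16380
  $63000 × 24% = $15120
  → $35100

Parallel minimum levy:
  Base (financial-statement income): $395000
  Less exemption $26000 → base $369000
  $369000 × 22% = $81180

$81180 > $35100, so the parallel minimum levy is the binding amount.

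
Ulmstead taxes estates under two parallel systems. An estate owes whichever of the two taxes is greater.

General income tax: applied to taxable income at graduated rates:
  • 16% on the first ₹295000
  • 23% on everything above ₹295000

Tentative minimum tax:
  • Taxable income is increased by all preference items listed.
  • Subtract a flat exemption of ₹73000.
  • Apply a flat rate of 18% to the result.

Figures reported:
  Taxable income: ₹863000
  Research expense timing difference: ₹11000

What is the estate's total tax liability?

Tentative minimum tax:
  Adjusted income: ₹863000 + ₹11000 = ₹874000
  Less exemption ₹73000 → base ₹801000
  ₹801000 × 18% = ₹144180

General income tax:
  ₹295000 × 16% = ₹47200
  ₹568000 × 23% = ₹130640
  → ₹177840

₹177840 > ₹144180, so the general income tax governs.

₹177840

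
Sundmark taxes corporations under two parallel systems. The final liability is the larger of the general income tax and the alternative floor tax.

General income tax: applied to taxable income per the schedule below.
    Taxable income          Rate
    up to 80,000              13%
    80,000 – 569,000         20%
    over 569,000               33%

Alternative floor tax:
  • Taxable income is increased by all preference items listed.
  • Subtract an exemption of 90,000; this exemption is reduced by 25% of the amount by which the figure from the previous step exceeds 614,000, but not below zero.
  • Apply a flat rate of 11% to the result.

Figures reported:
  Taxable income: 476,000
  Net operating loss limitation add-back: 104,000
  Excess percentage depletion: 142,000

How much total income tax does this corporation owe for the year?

Alternative floor tax:
  Adjusted income: 476,000 + 104,000 + 142,000 = 722,000
  Exemption: 90,000 − 25% × (722,000 − 614,000) = 90,000 − 27,000 = 63,000
  Base: 722,000 − 63,000 = 659,000
  659,000 × 11% = 72,490

General income tax:
  80,000 × 13% = 10,400
  396,000 × 20% = 79,200
  → 89,600

89,600 > 72,490, so the general income tax governs.

89,600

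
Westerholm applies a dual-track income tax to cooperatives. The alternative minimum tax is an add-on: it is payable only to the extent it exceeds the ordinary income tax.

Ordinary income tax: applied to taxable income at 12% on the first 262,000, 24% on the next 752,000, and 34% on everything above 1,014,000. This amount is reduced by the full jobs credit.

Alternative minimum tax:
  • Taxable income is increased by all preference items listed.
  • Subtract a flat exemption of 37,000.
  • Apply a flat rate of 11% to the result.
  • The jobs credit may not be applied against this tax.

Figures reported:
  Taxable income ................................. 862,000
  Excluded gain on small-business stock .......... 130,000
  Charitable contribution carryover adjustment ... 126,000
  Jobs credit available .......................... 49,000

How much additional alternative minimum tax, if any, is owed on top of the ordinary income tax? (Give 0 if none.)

Alternative minimum tax:
  Adjusted income: 862,000 + 130,000 + 126,000 = 1,118,000
  Less exemption 37,000 → base 1,081,000
  1,081,000 × 11% = 118,910

Ordinary income tax:
  262,000 × 12% = 31,440
  600,000 × 24% = 144,000
  → 175,440
  Less jobs credit 49,000 → 126,440

118,910 ≤ 126,440, so no add-on is due.

0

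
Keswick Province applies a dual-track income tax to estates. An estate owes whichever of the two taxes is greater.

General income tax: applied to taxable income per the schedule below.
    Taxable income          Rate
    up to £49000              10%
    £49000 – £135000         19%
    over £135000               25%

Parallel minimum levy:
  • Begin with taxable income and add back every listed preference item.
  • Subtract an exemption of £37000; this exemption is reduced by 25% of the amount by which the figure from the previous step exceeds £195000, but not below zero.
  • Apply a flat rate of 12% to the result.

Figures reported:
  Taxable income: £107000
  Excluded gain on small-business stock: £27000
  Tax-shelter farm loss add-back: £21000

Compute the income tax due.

General income tax:
  £49000 × 10% = £4900
  £58000 × 19% = £11020
  → £15920

Parallel minimum levy:
  Adjusted income: £107000 + £27000 + £21000 = £155000
  Exemption: £155000 ≤ £195000, so full £37000 applies
  Base: £155000 − £37000 = £118000
  £118000 × 12% = £14160

£15920 > £14160, so the general income tax governs.

£15920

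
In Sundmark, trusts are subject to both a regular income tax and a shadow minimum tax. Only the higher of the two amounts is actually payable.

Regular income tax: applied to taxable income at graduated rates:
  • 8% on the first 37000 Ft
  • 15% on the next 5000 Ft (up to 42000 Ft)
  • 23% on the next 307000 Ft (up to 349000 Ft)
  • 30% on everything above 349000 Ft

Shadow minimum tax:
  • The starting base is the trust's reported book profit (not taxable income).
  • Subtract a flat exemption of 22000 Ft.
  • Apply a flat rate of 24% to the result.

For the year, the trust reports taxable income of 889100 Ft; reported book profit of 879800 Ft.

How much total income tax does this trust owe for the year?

236350 Ft

Shadow minimum tax:
  Base (reported book profit): 879800 Ft
  Less exemption 22000 Ft → base 857800 Ft
  857800 Ft × 24% = 205872 Ft

Regular income tax:
  37000 Ft × 8% = 2960 Ft
  5000 Ft × 15% = 750 Ft
  307000 Ft × 23% = 70610 Ft
  540100 Ft × 30% = 162030 Ft
  → 236350 Ft

236350 Ft > 205872 Ft, so the regular income tax governs.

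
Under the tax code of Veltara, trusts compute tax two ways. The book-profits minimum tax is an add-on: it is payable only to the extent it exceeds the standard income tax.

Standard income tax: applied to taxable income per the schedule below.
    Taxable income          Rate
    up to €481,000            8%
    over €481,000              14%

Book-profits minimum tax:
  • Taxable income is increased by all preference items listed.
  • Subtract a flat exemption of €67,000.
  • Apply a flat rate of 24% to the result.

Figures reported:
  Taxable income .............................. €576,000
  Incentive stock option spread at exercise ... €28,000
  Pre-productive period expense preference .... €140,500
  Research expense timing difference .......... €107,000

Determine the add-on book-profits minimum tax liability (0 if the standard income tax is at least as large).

Book-profits minimum tax:
  Adjusted income: €576,000 + €28,000 + €140,500 + €107,000 = €851,500
  Less exemption €67,000 → base €784,500
  €784,500 × 24% = €188,280

Standard income tax:
  €481,000 × 8% = €38,480
  €95,000 × 14% = €13,300
  → €51,780

Excess of book-profits minimum tax over standard income tax: €188,280 − €51,780 = €136,500.

€136,500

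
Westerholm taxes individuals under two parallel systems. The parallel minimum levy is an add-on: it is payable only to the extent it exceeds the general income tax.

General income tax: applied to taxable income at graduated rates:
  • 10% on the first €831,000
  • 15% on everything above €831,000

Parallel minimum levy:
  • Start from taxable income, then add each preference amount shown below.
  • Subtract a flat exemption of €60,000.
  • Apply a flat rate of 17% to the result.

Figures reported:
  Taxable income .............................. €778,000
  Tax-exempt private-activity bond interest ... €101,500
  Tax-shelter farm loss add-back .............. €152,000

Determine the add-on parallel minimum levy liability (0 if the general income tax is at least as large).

€87,355

General income tax:
  €778,000 × 10% = €77,800

Parallel minimum levy:
  Adjusted income: €778,000 + €101,500 + €152,000 = €1,031,500
  Less exemption €60,000 → base €971,500
  €971,500 × 17% = €165,155

Excess of parallel minimum levy over general income tax: €165,155 − €77,800 = €87,355.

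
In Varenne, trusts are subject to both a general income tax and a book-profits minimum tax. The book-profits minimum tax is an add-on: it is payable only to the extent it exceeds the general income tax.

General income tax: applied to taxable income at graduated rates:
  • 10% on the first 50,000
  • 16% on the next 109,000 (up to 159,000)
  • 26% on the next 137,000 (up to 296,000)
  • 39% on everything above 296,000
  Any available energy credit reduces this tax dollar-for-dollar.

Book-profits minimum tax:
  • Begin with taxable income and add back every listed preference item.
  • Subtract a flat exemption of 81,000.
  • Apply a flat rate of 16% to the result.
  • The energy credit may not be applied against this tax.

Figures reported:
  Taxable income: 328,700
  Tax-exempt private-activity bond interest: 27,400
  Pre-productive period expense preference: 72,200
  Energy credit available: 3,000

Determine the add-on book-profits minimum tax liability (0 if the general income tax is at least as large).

0

Book-profits minimum tax:
  Adjusted income: 328,700 + 27,400 + 72,200 = 428,300
  Less exemption 81,000 → base 347,300
  347,300 × 16% = 55,568

General income tax:
  50,000 × 10% = 5,000
  109,000 × 16% = 17,440
  137,000 × 26% = 35,620
  32,700 × 39% = 12,753
  → 70,813
  Less energy credit 3,000 → 67,813

55,568 ≤ 67,813, so no add-on is due.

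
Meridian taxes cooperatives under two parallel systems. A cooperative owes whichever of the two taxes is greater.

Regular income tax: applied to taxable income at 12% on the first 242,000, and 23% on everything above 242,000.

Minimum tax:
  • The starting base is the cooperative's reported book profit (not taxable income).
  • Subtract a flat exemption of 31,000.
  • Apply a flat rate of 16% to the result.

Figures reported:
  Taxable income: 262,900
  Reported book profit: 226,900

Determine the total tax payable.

Minimum tax:
  Base (reported book profit): 226,900
  Less exemption 31,000 → base 195,900
  195,900 × 16% = 31,344

Regular income tax:
  242,000 × 12% = 29,040
  20,900 × 23% = 4,807
  → 33,847

33,847 > 31,344, so the regular income tax governs.

33,847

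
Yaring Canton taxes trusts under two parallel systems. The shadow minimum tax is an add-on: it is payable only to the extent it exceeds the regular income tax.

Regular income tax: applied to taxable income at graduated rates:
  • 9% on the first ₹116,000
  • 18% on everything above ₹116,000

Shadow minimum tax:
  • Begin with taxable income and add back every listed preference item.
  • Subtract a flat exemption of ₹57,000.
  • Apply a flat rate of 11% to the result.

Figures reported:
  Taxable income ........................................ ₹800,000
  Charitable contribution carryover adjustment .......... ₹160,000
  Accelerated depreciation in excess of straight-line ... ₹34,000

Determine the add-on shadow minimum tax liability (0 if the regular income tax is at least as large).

₹0

Shadow minimum tax:
  Adjusted income: ₹800,000 + ₹160,000 + ₹34,000 = ₹994,000
  Less exemption ₹57,000 → base ₹937,000
  ₹937,000 × 11% = ₹103,070

Regular income tax:
  ₹116,000 × 9% = ₹10,440
  ₹684,000 × 18% = ₹123,120
  → ₹133,560

₹103,070 ≤ ₹133,560, so no add-on is due.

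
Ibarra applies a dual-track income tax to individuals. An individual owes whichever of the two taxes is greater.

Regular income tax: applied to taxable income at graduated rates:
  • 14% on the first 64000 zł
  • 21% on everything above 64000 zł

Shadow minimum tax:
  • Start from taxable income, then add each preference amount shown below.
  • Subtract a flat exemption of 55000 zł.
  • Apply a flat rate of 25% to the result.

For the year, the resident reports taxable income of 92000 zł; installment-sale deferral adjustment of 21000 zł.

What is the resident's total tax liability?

14840 zł

Regular income tax:
  64000 zł × 14% = 8960 zł
  28000 zł × 21% = 5880 zł
  → 14840 zł

Shadow minimum tax:
  Adjusted income: 92000 zł + 21000 zł = 113000 zł
  Less exemption 55000 zł → base 58000 zł
  58000 zł × 25% = 14500 zł

14840 zł > 14500 zł, so the regular income tax governs.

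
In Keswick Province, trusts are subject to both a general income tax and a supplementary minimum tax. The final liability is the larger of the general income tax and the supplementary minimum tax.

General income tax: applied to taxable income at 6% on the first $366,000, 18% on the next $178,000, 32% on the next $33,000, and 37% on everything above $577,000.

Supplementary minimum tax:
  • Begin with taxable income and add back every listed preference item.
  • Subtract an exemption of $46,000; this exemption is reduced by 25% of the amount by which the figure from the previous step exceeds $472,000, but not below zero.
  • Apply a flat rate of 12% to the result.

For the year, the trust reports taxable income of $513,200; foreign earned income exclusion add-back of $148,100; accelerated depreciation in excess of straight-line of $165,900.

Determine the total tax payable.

General income tax:
  $366,000 × 6% = $21,960
  $147,200 × 18% = $26,496
  → $48,456

Supplementary minimum tax:
  Adjusted income: $513,200 + $148,100 + $165,900 = $827,200
  Exemption: 25% × ($827,200 − $472,000) = $88,800 ≥ $46,000, so the exemption is fully phased out
  Base: $827,200 − $0 = $827,200
  $827,200 × 12% = $99,264

$99,264 > $48,456, so the supplementary minimum tax is the binding amount.

$99,264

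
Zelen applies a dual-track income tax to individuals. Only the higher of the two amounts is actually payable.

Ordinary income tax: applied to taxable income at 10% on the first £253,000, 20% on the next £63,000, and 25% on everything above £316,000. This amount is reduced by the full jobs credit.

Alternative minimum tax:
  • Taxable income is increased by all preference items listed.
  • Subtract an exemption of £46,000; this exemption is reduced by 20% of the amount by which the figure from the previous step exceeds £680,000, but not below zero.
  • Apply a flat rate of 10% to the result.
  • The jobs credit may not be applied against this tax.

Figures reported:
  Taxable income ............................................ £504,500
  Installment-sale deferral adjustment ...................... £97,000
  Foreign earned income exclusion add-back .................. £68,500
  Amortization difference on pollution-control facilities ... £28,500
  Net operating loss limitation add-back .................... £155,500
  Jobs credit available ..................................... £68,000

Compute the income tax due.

Alternative minimum tax:
  Adjusted income: £504,500 + £97,000 + £68,500 + £28,500 + £155,500 = £854,000
  Exemption: £46,000 − 20% × (£854,000 − £680,000) = £46,000 − £34,800 = £11,200
  Base: £854,000 − £11,200 = £842,800
  £842,800 × 10% = £84,280

Ordinary income tax:
  £253,000 × 10% = £25,300
  £63,000 × 20% = £12,600
  £188,500 × 25% = £47,125
  → £85,025
  Less jobs credit £68,000 → £17,025

£84,280 > £17,025, so the alternative minimum tax is the binding amount.

£84,280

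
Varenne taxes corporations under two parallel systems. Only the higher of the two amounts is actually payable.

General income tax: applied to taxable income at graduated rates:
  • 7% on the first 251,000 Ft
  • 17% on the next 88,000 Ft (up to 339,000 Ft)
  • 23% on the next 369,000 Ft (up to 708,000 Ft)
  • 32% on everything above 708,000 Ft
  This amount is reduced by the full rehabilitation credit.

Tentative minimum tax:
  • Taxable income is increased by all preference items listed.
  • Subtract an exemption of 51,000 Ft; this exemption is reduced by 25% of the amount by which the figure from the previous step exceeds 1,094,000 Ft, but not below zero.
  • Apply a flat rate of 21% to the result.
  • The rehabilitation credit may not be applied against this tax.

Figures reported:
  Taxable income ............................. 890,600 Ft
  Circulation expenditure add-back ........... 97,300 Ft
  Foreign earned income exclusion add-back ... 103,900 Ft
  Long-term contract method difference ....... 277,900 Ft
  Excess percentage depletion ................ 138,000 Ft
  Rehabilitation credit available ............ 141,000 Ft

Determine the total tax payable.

Tentative minimum tax:
  Adjusted income: 890,600 Ft + 97,300 Ft + 103,900 Ft + 277,900 Ft + 138,000 Ft = 1,507,700 Ft
  Exemption: 25% × (1,507,700 Ft − 1,094,000 Ft) = 103,425 Ft ≥ 51,000 Ft, so the exemption is fully phased out
  Base: 1,507,700 Ft − 0 Ft = 1,507,700 Ft
  1,507,700 Ft × 21% = 316,617 Ft

General income tax:
  251,000 Ft × 7% = 17,570 Ft
  88,000 Ft × 17% = 14,960 Ft
  369,000 Ft × 23% = 84,870 Ft
  182,600 Ft × 32% = 58,432 Ft
  → 175,832 Ft
  Less rehabilitation credit 141,000 Ft → 34,832 Ft

316,617 Ft > 34,832 Ft, so the tentative minimum tax is the binding amount.

316,617 Ft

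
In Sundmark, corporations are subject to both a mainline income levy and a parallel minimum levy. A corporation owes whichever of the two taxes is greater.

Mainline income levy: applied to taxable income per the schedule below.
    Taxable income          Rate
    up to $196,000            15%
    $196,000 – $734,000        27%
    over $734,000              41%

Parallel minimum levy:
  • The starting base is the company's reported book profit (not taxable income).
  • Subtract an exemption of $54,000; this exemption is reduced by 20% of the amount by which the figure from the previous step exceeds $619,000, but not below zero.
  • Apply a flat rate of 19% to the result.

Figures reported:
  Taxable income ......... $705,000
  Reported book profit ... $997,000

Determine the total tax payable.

Mainline income levy:
  $196,000 × 15% = $29,400
  $509,000 × 27% = $137,430
  → $166,830

Parallel minimum levy:
  Base (reported book profit): $997,000
  Exemption: 20% × ($997,000 − $619,000) = $75,600 ≥ $54,000, so the exemption is fully phased out
  Base: $997,000 − $0 = $997,000
  $997,000 × 19% = $189,430

$189,430 > $166,830, so the parallel minimum levy is the binding amount.

$189,430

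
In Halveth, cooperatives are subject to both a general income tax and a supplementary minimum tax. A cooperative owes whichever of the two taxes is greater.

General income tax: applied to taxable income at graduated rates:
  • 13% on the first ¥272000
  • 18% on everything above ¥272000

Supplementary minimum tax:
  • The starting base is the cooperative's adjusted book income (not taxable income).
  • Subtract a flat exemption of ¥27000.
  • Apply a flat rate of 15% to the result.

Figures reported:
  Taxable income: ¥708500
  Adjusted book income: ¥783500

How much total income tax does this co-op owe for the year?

¥113930

General income tax:
  ¥272000 × 13% = ¥35360
  ¥436500 × 18% = ¥78570
  → ¥113930

Supplementary minimum tax:
  Base (adjusted book income): ¥783500
  Less exemption ¥27000 → base ¥756500
  ¥756500 × 15% = ¥113475

¥113930 > ¥113475, so the general income tax governs.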